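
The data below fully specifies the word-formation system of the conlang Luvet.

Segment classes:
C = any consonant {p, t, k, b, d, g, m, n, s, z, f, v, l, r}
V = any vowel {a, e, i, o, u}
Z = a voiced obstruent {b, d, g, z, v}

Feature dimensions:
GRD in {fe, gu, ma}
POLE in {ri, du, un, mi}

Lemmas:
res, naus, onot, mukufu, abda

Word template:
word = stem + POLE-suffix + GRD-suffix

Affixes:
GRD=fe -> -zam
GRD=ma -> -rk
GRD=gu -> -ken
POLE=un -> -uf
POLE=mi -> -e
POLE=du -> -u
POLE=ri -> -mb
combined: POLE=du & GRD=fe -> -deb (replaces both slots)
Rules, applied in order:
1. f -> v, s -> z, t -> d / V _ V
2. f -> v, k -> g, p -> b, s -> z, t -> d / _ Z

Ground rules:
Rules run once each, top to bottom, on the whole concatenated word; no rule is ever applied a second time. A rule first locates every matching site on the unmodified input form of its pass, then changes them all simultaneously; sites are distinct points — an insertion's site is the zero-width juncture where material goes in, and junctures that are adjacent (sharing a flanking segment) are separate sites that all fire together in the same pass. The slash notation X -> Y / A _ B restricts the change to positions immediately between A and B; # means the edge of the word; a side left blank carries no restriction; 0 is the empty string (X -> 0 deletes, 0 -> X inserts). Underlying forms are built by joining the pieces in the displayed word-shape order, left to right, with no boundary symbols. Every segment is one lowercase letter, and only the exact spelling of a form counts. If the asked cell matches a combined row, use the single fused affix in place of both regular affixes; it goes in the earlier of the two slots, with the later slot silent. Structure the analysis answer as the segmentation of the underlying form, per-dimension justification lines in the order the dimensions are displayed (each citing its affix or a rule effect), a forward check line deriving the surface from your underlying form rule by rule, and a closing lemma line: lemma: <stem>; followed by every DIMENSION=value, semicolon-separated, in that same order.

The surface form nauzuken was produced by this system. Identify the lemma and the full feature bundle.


underlying: naus-u-ken
GRD=gu - signalled by the affix -ken
POLE=du - signalled by the affix -u
check: nausuken -> nauzuken -> nauzuken
lemma: naus; GRD=gu; POLE=du


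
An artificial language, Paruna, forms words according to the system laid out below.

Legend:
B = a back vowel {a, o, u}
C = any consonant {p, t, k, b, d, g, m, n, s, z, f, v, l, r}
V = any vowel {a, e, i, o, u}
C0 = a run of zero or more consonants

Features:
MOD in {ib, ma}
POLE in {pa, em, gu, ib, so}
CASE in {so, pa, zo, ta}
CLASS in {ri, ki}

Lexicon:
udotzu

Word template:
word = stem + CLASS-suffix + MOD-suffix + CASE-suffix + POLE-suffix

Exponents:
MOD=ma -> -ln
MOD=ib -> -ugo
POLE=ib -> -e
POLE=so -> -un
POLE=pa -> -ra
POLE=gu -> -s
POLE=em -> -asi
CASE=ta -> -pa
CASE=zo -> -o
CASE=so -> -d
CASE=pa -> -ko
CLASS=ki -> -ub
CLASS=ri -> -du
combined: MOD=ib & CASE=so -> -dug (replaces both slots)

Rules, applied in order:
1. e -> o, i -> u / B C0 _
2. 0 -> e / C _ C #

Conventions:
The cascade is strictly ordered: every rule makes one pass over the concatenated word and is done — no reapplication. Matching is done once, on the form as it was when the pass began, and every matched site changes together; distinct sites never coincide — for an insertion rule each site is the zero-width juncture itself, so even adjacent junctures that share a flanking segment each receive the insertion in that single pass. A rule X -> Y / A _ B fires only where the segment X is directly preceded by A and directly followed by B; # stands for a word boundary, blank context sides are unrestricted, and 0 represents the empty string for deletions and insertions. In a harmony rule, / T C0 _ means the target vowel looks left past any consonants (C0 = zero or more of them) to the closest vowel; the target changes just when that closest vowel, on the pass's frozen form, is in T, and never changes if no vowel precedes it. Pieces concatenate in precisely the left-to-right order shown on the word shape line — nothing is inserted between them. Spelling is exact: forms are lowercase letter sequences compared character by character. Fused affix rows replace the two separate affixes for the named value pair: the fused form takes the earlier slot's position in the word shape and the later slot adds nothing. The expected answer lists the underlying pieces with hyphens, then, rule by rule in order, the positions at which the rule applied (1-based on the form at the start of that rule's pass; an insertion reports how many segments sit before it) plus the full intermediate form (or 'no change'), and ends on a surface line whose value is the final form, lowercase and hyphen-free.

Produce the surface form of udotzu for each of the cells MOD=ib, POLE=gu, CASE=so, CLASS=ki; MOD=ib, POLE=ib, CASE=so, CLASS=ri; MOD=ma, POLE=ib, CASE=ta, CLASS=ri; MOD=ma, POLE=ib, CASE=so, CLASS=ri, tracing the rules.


cell MOD=ib, POLE=gu, CASE=so, CLASS=ki:
underlying: udotzu-ub-dug-s
1. e -> o, i -> u / B C0 _: no change
2. 0 -> e / C _ C #: inserts after position(s) 11: udotzuubduges
surface: udotzuubduges

cell MOD=ib, POLE=ib, CASE=so, CLASS=ri:
underlying: udotzu-du-dug-e
1. e -> o, i -> u / B C0 _: fires at position(s) 12: udotzududugo
2. 0 -> e / C _ C #: no change
surface: udotzududugo

cell MOD=ma, POLE=ib, CASE=ta, CLASS=ri:
underlying: udotzu-du-ln-pa-e
1. e -> o, i -> u / B C0 _: fires at position(s) 13: udotzudulnpao
2. 0 -> e / C _ C #: no change
surface: udotzudulnpao

cell MOD=ma, POLE=ib, CASE=so, CLASS=ri:
underlying: udotzu-du-ln-d-e
1. e -> o, i -> u / B C0 _: fires at position(s) 12: udotzudulndo
2. 0 -> e / C _ C #: no change
surface: udotzudulndo


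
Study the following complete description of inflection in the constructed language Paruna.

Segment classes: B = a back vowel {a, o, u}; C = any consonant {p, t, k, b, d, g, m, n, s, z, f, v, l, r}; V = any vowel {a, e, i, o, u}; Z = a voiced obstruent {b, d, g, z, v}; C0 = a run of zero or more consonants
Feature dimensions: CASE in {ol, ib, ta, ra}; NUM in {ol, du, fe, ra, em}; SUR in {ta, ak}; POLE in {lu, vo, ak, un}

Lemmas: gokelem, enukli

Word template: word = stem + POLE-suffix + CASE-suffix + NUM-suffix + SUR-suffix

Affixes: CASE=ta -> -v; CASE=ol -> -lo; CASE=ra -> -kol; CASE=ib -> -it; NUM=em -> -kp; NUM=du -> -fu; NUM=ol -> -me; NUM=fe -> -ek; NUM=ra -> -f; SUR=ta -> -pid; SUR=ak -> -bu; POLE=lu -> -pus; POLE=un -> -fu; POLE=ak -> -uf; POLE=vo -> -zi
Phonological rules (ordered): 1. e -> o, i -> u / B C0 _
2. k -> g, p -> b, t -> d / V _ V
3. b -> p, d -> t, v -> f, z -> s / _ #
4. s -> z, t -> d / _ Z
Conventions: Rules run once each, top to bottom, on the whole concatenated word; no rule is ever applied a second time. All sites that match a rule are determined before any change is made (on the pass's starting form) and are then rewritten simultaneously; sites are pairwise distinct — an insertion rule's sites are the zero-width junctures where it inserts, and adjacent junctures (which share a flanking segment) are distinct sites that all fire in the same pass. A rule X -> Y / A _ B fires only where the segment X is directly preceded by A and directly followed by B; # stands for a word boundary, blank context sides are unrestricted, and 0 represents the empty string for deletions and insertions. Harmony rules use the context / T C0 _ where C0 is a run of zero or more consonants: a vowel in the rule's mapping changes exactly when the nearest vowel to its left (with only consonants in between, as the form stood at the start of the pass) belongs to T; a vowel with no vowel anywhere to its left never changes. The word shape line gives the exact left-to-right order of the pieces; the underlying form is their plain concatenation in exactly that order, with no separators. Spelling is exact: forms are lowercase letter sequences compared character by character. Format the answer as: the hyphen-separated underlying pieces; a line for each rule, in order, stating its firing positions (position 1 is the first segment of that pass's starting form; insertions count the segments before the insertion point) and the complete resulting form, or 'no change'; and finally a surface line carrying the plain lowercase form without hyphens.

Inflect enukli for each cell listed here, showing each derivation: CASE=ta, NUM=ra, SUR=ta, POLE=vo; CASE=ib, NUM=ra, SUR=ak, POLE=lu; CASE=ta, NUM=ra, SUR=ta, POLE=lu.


cell CASE=ta, NUM=ra, SUR=ta, POLE=vo:
underlying: enukli-zi-v-f-pid
1. e -> o, i -> u / B C0 _: fires at position(s) 6: enukluzivfpid
2. k -> g, p -> b, t -> d / V _ V: no change
3. b -> p, d -> t, v -> f, z -> s / _ #: fires at position(s) 13: enukluzivfpit
4. s -> z, t -> d / _ Z: no change
surface: enukluzivfpit

cell CASE=ib, NUM=ra, SUR=ak, POLE=lu:
underlying: enukli-pus-it-f-bu
1. e -> o, i -> u / B C0 _: fires at position(s) 6, 10: enuklupusutfbu
2. k -> g, p -> b, t -> d / V _ V: fires at position(s) 7: enuklubusutfbu
3. b -> p, d -> t, v -> f, z -> s / _ #: no change
4. s -> z, t -> d / _ Z: no change
surface: enuklubusutfbu

cell CASE=ta, NUM=ra, SUR=ta, POLE=lu:
underlying: enukli-pus-v-f-pid
1. e -> o, i -> u / B C0 _: fires at position(s) 6, 13: enuklupusvfpud
2. k -> g, p -> b, t -> d / V _ V: fires at position(s) 7: enuklubusvfpud
3. b -> p, d -> t, v -> f, z -> s / _ #: fires at position(s) 14: enuklubusvfput
4. s -> z, t -> d / _ Z: fires at position(s) 9: enuklubuzvfput
surface: enuklubuzvfput


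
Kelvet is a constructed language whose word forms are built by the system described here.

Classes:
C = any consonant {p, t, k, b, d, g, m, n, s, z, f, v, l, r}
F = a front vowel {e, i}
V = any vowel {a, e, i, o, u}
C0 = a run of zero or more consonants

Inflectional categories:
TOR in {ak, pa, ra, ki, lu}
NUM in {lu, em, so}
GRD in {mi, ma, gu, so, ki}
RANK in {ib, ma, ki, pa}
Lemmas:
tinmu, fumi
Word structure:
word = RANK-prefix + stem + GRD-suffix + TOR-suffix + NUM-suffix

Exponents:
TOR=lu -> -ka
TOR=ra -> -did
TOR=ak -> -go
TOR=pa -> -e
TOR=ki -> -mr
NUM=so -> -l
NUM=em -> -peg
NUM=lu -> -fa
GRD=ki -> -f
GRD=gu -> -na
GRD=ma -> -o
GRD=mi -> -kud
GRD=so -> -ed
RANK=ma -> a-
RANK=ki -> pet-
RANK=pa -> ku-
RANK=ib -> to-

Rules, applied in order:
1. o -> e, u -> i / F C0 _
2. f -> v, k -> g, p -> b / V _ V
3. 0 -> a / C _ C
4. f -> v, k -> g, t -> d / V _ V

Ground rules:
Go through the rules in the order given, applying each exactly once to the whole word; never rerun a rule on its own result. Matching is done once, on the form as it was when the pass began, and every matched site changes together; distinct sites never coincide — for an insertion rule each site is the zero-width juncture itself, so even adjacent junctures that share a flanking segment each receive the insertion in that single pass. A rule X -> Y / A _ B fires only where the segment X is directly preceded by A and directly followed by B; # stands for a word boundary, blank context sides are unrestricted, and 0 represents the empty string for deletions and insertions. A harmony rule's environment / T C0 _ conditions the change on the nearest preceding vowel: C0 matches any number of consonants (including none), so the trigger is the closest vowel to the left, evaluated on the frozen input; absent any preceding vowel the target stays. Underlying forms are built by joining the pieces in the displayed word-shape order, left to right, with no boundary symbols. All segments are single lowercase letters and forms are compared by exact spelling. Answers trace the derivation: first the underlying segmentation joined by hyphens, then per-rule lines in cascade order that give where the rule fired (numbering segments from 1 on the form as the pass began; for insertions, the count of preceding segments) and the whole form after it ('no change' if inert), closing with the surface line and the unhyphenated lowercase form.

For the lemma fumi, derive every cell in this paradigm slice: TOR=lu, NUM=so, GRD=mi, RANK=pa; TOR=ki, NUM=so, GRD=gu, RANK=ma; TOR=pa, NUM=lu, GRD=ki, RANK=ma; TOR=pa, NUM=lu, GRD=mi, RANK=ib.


cell TOR=lu, NUM=so, GRD=mi, RANK=pa:
underlying: ku-fumi-kud-ka-l
1. o -> e, u -> i / F C0 _: fires at position(s) 8: kufumikidkal
2. f -> v, k -> g, p -> b / V _ V: fires at position(s) 3, 7: kuvumigidkal
3. 0 -> a / C _ C: inserts after position(s) 9: kuvumigidakal
4. f -> v, k -> g, t -> d / V _ V: fires at position(s) 11: kuvumigidagal
surface: kuvumigidagal

cell TOR=ki, NUM=so, GRD=gu, RANK=ma:
underlying: a-fumi-na-mr-l
1. o -> e, u -> i / F C0 _: no change
2. f -> v, k -> g, p -> b / V _ V: fires at position(s) 2: avuminamrl
3. 0 -> a / C _ C: inserts after position(s) 8, 9: avuminamaral
4. f -> v, k -> g, t -> d / V _ V: no change
surface: avuminamaral

cell TOR=pa, NUM=lu, GRD=ki, RANK=ma:
underlying: a-fumi-f-e-fa
1. o -> e, u -> i / F C0 _: no change
2. f -> v, k -> g, p -> b / V _ V: fires at position(s) 2, 6, 8: avumiveva
3. 0 -> a / C _ C: no change
4. f -> v, k -> g, t -> d / V _ V: no change
surface: avumiveva

cell TOR=pa, NUM=lu, GRD=mi, RANK=ib:
underlying: to-fumi-kud-e-fa
1. o -> e, u -> i / F C0 _: fires at position(s) 8: tofumikidefa
2. f -> v, k -> g, p -> b / V _ V: fires at position(s) 3, 7, 11: tovumigideva
3. 0 -> a / C _ C: no change
4. f -> v, k -> g, t -> d / V _ V: no change
surface: tovumigideva


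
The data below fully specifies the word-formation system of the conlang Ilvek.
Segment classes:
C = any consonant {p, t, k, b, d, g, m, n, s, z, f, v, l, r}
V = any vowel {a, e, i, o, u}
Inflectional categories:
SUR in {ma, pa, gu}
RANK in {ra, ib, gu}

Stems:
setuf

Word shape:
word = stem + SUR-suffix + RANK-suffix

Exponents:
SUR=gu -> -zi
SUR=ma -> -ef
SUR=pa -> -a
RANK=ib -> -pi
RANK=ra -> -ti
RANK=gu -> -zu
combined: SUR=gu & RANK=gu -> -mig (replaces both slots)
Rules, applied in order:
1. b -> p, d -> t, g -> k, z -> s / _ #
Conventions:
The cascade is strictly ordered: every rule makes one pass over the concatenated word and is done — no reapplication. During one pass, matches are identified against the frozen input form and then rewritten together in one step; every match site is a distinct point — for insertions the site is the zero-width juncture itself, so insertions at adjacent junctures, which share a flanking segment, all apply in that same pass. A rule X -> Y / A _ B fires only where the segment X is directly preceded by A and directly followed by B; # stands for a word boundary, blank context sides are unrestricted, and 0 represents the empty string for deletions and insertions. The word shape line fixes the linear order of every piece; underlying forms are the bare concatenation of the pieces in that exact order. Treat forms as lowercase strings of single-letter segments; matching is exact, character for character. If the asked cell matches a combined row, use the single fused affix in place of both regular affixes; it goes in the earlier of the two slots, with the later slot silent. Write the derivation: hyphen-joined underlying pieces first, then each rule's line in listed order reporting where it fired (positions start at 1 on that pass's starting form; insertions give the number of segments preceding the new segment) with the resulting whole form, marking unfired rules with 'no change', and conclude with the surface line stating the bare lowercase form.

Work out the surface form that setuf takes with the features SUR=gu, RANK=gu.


underlying: setuf-mig
1. b -> p, d -> t, g -> k, z -> s / _ #: fires at position(s) 8: setufmik
surface: setufmik


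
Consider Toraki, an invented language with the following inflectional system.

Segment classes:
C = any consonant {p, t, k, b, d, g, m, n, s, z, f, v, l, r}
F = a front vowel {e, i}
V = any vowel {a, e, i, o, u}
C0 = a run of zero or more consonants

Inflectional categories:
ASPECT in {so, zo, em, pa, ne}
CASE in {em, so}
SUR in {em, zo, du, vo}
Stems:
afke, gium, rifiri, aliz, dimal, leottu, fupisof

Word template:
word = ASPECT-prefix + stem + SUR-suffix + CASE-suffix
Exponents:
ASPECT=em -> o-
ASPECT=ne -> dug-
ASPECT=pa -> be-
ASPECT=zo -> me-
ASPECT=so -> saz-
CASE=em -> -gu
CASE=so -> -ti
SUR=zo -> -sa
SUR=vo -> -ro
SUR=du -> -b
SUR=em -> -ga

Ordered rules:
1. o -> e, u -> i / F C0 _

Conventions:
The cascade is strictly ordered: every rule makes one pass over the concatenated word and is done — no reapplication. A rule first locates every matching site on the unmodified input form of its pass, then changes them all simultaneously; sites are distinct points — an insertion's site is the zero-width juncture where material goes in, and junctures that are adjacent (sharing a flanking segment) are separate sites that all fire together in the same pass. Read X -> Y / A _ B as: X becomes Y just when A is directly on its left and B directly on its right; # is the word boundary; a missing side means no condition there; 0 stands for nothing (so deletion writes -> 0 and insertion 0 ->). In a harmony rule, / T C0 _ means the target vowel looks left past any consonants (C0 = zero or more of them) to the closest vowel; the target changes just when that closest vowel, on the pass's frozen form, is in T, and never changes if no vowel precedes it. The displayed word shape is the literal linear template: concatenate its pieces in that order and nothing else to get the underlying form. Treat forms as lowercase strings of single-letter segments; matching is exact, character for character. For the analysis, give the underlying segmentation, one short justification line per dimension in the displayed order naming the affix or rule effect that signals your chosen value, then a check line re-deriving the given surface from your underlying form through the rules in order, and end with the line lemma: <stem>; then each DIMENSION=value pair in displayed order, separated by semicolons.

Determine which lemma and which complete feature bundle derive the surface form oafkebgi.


underlying: o-afke-b-gu
ASPECT=em - signalled by the affix o-
CASE=em - signalled by the affix -gu
SUR=du - signalled by the affix -b
check: oafkebgu -> oafkebgi
lemma: afke; ASPECT=em; CASE=em; SUR=du


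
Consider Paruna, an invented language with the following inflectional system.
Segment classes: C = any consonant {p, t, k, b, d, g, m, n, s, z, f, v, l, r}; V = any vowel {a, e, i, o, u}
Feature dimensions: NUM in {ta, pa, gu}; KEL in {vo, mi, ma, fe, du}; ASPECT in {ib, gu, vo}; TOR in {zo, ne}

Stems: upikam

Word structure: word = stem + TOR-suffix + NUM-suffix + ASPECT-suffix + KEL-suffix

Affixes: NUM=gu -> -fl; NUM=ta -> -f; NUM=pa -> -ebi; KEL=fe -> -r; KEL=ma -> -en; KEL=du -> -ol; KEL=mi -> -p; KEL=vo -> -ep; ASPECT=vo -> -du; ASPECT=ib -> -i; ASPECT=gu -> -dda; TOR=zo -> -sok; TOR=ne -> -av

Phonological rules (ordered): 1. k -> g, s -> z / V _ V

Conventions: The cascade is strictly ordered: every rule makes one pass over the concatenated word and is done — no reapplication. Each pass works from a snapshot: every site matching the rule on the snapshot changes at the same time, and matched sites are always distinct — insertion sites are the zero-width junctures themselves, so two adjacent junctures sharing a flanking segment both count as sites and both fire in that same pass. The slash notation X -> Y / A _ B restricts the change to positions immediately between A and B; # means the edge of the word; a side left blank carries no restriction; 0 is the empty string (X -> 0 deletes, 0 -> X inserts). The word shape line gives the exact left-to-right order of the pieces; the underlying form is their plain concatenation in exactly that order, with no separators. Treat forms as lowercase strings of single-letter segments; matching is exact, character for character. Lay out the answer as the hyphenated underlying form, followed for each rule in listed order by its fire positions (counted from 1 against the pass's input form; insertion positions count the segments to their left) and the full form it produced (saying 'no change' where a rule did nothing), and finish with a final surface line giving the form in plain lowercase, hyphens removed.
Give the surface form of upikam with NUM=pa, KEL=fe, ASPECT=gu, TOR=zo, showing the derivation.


underlying: upikam-sok-ebi-dda-r
1. k -> g, s -> z / V _ V: fires at position(s) 4, 9: upigamsogebiddar
surface: upigamsogebiddar


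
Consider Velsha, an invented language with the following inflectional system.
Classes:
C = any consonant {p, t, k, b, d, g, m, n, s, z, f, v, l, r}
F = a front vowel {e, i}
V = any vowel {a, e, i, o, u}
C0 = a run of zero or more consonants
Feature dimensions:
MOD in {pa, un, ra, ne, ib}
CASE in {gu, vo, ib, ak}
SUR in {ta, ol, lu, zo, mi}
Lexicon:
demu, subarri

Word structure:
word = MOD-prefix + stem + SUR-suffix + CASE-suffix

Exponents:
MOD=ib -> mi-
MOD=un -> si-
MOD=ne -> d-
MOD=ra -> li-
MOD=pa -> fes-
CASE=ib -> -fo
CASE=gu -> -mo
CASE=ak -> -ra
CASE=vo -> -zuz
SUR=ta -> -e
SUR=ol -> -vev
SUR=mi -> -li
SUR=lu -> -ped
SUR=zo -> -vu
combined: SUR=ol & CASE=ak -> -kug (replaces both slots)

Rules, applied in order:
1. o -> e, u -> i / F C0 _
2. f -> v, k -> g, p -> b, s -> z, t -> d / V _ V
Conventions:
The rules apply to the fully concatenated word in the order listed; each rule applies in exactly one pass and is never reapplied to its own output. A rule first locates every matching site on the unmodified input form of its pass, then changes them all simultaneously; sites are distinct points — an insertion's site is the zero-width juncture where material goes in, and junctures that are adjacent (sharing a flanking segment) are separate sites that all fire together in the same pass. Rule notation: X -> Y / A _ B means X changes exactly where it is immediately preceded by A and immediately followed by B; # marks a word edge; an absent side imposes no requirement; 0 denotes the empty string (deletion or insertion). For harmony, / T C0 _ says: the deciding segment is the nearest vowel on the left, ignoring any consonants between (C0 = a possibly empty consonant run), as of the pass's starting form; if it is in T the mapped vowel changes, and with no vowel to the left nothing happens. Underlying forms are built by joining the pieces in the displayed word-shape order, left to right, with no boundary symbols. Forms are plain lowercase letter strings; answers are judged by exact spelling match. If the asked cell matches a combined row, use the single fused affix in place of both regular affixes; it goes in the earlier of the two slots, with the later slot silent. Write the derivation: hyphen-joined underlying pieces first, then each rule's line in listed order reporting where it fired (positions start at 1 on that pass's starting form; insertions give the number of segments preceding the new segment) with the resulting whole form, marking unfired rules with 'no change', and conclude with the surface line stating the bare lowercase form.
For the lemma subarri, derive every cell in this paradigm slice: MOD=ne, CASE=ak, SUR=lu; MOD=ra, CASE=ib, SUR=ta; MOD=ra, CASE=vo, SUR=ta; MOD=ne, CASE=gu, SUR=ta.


cell MOD=ne, CASE=ak, SUR=lu:
underlying: d-subarri-ped-ra
1. o -> e, u -> i / F C0 _: no change
2. f -> v, k -> g, p -> b, s -> z, t -> d / V _ V: fires at position(s) 9: dsubarribedra
surface: dsubarribedra

cell MOD=ra, CASE=ib, SUR=ta:
underlying: li-subarri-e-fo
1. o -> e, u -> i / F C0 _: fires at position(s) 4, 12: lisibarriefe
2. f -> v, k -> g, p -> b, s -> z, t -> d / V _ V: fires at position(s) 3, 11: lizibarrieve
surface: lizibarrieve

cell MOD=ra, CASE=vo, SUR=ta:
underlying: li-subarri-e-zuz
1. o -> e, u -> i / F C0 _: fires at position(s) 4, 12: lisibarrieziz
2. f -> v, k -> g, p -> b, s -> z, t -> d / V _ V: fires at position(s) 3: lizibarrieziz
surface: lizibarrieziz

cell MOD=ne, CASE=gu, SUR=ta:
underlying: d-subarri-e-mo
1. o -> e, u -> i / F C0 _: fires at position(s) 11: dsubarrieme
2. f -> v, k -> g, p -> b, s -> z, t -> d / V _ V: no change
surface: dsubarrieme


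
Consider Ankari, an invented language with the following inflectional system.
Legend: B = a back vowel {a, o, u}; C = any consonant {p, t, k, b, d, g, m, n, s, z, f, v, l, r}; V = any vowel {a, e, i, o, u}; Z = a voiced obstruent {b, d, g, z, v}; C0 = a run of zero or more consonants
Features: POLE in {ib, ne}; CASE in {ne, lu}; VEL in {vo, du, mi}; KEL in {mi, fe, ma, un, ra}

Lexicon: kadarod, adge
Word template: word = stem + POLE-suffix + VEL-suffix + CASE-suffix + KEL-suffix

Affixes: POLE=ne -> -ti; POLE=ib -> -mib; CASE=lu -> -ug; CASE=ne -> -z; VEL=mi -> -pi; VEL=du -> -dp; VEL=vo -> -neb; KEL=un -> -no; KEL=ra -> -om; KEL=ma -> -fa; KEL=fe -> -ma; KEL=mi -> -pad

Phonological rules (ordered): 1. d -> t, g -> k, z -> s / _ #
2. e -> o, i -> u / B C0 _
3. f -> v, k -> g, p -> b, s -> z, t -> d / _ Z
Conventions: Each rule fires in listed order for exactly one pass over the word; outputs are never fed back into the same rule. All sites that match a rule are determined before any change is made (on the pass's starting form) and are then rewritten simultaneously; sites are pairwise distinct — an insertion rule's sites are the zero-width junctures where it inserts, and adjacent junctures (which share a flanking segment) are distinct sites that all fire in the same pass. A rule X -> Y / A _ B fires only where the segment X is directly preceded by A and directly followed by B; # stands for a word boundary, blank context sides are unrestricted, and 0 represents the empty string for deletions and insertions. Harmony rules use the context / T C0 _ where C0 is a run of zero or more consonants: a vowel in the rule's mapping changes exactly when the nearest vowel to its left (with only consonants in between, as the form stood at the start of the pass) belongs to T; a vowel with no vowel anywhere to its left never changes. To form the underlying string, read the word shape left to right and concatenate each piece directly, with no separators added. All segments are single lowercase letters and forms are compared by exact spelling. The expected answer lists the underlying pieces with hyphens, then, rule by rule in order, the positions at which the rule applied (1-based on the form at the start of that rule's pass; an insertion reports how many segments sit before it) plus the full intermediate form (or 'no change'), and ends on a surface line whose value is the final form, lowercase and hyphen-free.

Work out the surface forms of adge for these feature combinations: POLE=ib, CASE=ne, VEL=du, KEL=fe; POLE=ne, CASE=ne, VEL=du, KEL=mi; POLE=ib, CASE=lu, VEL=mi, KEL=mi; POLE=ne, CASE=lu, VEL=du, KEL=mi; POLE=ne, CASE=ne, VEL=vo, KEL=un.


cell POLE=ib, CASE=ne, VEL=du, KEL=fe:
underlying: adge-mib-dp-z-ma
1. d -> t, g -> k, z -> s / _ #: no change
2. e -> o, i -> u / B C0 _: fires at position(s) 4: adgomibdpzma
3. f -> v, k -> g, p -> b, s -> z, t -> d / _ Z: fires at position(s) 9: adgomibdbzma
surface: adgomibdbzma

cell POLE=ne, CASE=ne, VEL=du, KEL=mi:
underlying: adge-ti-dp-z-pad
1. d -> t, g -> k, z -> s / _ #: fires at position(s) 12: adgetidpzpat
2. e -> o, i -> u / B C0 _: fires at position(s) 4: adgotidpzpat
3. f -> v, k -> g, p -> b, s -> z, t -> d / _ Z: fires at position(s) 8: adgotidbzpat
surface: adgotidbzpat

cell POLE=ib, CASE=lu, VEL=mi, KEL=mi:
underlying: adge-mib-pi-ug-pad
1. d -> t, g -> k, z -> s / _ #: fires at position(s) 14: adgemibpiugpat
2. e -> o, i -> u / B C0 _: fires at position(s) 4: adgomibpiugpat
3. f -> v, k -> g, p -> b, s -> z, t -> d / _ Z: no change
surface: adgomibpiugpat

cell POLE=ne, CASE=lu, VEL=du, KEL=mi:
underlying: adge-ti-dp-ug-pad
1. d -> t, g -> k, z -> s / _ #: fires at position(s) 13: adgetidpugpat
2. e -> o, i -> u / B C0 _: fires at position(s) 4: adgotidpugpat
3. f -> v, k -> g, p -> b, s -> z, t -> d / _ Z: no change
surface: adgotidpugpat

cell POLE=ne, CASE=ne, VEL=vo, KEL=un:
underlying: adge-ti-neb-z-no
1. d -> t, g -> k, z -> s / _ #: no change
2. e -> o, i -> u / B C0 _: fires at position(s) 4: adgotinebzno
3. f -> v, k -> g, p -> b, s -> z, t -> d / _ Z: no change
surface: adgotinebzno


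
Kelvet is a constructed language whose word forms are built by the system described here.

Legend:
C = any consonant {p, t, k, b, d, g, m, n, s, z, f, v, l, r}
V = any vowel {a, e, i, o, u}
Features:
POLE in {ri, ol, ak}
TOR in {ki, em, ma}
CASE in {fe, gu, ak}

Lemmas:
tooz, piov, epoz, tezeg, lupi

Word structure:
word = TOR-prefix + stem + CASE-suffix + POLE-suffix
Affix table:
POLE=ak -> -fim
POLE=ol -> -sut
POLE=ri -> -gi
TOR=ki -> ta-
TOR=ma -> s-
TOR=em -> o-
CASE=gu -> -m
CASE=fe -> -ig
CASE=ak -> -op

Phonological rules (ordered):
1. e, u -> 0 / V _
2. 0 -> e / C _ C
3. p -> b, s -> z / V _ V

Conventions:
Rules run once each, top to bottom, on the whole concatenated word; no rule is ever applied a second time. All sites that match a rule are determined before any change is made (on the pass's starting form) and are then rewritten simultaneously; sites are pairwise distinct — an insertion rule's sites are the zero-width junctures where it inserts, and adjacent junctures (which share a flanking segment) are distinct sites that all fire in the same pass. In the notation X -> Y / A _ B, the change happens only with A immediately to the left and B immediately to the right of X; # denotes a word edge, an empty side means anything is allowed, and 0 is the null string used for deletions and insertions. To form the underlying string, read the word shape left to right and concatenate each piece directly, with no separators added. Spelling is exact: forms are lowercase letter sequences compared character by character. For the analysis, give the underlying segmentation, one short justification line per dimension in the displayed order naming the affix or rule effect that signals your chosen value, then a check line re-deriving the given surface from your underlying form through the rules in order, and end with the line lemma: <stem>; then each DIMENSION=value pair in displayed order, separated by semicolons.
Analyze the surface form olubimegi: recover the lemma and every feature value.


underlying: o-lupi-m-gi
POLE=ri - signalled by the affix -gi
TOR=em - signalled by the affix o-
CASE=gu - signalled by the affix -m
check: olupimgi -> olupimgi -> olupimegi -> olubimegi
lemma: lupi; POLE=ri; TOR=em; CASE=gu


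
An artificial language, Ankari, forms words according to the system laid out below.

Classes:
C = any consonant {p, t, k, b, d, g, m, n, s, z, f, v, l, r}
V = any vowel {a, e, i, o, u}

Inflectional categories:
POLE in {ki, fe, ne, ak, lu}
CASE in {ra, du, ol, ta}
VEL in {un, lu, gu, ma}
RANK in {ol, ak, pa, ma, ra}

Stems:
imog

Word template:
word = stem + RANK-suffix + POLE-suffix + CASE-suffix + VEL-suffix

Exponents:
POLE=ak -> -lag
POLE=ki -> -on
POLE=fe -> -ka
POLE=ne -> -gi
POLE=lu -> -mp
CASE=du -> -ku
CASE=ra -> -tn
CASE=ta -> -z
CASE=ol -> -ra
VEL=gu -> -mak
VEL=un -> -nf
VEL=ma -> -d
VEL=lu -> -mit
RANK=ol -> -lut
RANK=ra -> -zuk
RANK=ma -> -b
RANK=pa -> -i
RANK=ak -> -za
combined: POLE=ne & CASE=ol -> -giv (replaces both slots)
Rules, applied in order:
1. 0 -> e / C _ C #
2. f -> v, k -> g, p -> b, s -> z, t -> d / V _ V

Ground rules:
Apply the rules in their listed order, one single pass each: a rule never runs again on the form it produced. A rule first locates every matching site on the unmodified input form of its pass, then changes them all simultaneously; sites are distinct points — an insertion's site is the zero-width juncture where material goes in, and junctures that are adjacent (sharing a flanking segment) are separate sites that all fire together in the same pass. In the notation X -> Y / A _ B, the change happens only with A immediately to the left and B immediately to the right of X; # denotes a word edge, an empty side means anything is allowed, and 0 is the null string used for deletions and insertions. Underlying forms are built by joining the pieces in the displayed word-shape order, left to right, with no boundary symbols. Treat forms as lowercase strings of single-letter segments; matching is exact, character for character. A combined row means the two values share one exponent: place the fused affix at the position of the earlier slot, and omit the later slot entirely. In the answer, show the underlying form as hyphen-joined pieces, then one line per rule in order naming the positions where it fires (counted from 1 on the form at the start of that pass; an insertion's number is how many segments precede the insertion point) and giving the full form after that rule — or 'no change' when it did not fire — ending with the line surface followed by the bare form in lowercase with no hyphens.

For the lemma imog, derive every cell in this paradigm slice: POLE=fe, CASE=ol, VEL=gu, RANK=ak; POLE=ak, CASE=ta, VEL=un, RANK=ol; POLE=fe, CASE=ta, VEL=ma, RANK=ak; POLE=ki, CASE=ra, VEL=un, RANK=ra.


cell POLE=fe, CASE=ol, VEL=gu, RANK=ak:
underlying: imog-za-ka-ra-mak
1. 0 -> e / C _ C #: no change
2. f -> v, k -> g, p -> b, s -> z, t -> d / V _ V: fires at position(s) 7: imogzagaramak
surface: imogzagaramak

cell POLE=ak, CASE=ta, VEL=un, RANK=ol:
underlying: imog-lut-lag-z-nf
1. 0 -> e / C _ C #: inserts after position(s) 12: imoglutlagznef
2. f -> v, k -> g, p -> b, s -> z, t -> d / V _ V: no change
surface: imoglutlagznef

cell POLE=fe, CASE=ta, VEL=ma, RANK=ak:
underlying: imog-za-ka-z-d
1. 0 -> e / C _ C #: inserts after position(s) 9: imogzakazed
2. f -> v, k -> g, p -> b, s -> z, t -> d / V _ V: fires at position(s) 7: imogzagazed
surface: imogzagazed

cell POLE=ki, CASE=ra, VEL=un, RANK=ra:
underlying: imog-zuk-on-tn-nf
1. 0 -> e / C _ C #: inserts after position(s) 12: imogzukontnnef
2. f -> v, k -> g, p -> b, s -> z, t -> d / V _ V: fires at position(s) 7: imogzugontnnef
surface: imogzugontnnef


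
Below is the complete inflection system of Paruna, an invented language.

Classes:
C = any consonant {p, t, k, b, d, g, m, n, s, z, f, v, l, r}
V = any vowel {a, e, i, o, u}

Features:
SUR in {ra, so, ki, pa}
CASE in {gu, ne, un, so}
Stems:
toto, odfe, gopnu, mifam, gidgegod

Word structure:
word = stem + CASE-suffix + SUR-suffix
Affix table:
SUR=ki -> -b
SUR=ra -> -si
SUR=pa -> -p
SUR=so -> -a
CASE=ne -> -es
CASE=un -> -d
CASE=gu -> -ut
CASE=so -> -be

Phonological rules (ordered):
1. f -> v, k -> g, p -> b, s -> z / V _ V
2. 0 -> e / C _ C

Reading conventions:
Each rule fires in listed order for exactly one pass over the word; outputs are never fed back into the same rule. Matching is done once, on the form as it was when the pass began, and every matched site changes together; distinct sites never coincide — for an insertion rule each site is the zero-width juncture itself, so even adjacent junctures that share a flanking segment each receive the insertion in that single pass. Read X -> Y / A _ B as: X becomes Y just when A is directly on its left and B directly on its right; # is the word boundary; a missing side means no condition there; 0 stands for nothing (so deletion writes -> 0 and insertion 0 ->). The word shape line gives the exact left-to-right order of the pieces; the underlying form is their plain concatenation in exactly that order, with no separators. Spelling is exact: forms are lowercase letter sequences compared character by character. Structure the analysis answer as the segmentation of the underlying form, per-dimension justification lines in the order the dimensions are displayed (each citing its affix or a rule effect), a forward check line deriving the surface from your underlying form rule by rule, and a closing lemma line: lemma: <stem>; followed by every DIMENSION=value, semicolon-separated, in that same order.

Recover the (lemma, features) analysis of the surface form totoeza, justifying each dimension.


underlying: toto-es-a
SUR=so - signalled by the affix -a
CASE=ne - signalled by the affix -es
check: totoesa -> totoeza -> totoeza
lemma: toto; SUR=so; CASE=ne


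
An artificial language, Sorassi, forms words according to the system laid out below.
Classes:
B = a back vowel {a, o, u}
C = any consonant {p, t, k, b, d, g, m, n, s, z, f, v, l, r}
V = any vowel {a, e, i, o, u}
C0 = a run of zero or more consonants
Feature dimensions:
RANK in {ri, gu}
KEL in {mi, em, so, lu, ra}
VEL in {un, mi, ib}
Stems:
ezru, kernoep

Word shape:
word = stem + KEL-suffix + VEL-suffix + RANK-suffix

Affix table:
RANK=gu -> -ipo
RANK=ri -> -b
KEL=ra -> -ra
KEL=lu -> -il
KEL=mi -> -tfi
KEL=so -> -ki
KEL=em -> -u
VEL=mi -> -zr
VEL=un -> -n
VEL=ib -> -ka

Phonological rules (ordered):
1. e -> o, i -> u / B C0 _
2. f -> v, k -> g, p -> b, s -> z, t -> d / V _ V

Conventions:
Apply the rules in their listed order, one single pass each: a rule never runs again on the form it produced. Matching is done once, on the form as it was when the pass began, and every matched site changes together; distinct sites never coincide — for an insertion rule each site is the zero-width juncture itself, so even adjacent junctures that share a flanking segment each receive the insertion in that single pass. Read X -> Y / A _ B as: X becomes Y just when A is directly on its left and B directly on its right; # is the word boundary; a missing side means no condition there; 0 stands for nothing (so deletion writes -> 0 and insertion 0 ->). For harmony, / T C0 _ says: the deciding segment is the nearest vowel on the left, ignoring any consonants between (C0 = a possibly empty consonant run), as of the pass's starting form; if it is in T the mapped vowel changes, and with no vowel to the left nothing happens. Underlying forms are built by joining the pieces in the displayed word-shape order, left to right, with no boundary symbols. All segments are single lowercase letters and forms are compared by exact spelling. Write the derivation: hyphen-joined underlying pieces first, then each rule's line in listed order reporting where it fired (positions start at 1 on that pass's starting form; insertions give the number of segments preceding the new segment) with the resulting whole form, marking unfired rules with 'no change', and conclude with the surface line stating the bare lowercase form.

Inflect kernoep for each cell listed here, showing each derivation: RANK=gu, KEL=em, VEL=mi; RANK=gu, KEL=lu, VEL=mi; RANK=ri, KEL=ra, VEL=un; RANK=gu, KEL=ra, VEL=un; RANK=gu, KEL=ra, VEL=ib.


cell RANK=gu, KEL=em, VEL=mi:
underlying: kernoep-u-zr-ipo
1. e -> o, i -> u / B C0 _: fires at position(s) 6, 11: kernoopuzrupo
2. f -> v, k -> g, p -> b, s -> z, t -> d / V _ V: fires at position(s) 7, 12: kernoobuzrubo
surface: kernoobuzrubo

cell RANK=gu, KEL=lu, VEL=mi:
underlying: kernoep-il-zr-ipo
1. e -> o, i -> u / B C0 _: fires at position(s) 6: kernoopilzripo
2. f -> v, k -> g, p -> b, s -> z, t -> d / V _ V: fires at position(s) 7, 13: kernoobilzribo
surface: kernoobilzribo

cell RANK=ri, KEL=ra, VEL=un:
underlying: kernoep-ra-n-b
1. e -> o, i -> u / B C0 _: fires at position(s) 6: kernoopranb
2. f -> v, k -> g, p -> b, s -> z, t -> d / V _ V: no change
surface: kernoopranb

cell RANK=gu, KEL=ra, VEL=un:
underlying: kernoep-ra-n-ipo
1. e -> o, i -> u / B C0 _: fires at position(s) 6, 11: kernoopranupo
2. f -> v, k -> g, p -> b, s -> z, t -> d / V _ V: fires at position(s) 12: kernoopranubo
surface: kernoopranubo

cell RANK=gu, KEL=ra, VEL=ib:
underlying: kernoep-ra-ka-ipo
1. e -> o, i -> u / B C0 _: fires at position(s) 6, 12: kernooprakaupo
2. f -> v, k -> g, p -> b, s -> z, t -> d / V _ V: fires at position(s) 10, 13: kernoopragaubo
surface: kernoopragaubo


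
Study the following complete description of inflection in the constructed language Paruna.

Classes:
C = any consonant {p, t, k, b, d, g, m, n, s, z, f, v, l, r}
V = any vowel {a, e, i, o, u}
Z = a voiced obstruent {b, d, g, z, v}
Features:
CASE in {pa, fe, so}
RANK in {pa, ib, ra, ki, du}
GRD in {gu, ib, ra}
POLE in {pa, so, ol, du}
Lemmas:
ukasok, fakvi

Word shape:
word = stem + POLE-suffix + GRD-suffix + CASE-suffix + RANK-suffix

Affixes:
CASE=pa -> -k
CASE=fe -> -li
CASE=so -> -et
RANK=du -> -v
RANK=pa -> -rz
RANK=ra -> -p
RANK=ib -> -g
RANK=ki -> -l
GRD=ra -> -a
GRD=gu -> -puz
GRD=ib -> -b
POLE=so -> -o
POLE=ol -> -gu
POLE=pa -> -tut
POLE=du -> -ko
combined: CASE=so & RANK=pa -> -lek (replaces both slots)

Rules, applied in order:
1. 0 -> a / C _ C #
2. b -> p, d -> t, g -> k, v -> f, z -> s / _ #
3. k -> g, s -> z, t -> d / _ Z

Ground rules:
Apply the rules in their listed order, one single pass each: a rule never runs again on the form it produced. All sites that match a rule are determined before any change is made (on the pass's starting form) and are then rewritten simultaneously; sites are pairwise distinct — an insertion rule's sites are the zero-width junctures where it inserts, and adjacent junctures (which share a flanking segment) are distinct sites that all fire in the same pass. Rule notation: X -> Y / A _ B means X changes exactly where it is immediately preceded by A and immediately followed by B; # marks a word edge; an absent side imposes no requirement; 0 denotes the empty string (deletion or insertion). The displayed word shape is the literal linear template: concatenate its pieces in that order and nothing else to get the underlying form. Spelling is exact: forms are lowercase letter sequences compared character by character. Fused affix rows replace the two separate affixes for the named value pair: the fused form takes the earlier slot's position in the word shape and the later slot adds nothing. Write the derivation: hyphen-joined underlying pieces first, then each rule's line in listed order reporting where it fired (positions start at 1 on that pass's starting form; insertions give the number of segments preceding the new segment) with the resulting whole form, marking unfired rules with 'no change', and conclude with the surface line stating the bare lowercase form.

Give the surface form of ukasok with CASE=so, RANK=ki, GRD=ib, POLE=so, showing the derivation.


underlying: ukasok-o-b-et-l
1. 0 -> a / C _ C #: inserts after position(s) 10: ukasokobetal
2. b -> p, d -> t, g -> k, v -> f, z -> s / _ #: no change
3. k -> g, s -> z, t -> d / _ Z: no change
surface: ukasokobetal
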